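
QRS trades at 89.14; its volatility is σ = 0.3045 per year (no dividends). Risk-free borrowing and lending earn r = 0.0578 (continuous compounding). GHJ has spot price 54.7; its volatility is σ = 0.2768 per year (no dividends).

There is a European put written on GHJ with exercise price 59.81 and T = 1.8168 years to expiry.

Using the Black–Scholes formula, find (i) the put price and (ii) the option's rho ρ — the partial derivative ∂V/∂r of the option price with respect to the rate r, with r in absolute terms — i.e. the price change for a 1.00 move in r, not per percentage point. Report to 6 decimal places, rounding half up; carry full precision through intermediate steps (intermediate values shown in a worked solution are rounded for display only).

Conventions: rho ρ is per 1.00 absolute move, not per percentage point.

σ√T = 0.2768·√1.8168 = 0.373095
d₁ = (ln(S/K) + (r+σ²/2)T) / (σ√T) = (ln(54.7/59.81) + (0.0578+0.2768²/2)·1.8168) / 0.373095 = (-0.089309 + 0.174611) / 0.373095 = 0.228633
d₂ = d₁ − σ√T = 0.228633 − 0.373095 = -0.144462
e^{−rT} = 0.900315
N(−d₁) = 0.409577,  N(−d₂) = 0.557432
Put price V = K·e^{−rT}·N(−d₂) − S·N(−d₁) = 30.016508 − 22.403866 = 7.612642
ρ = −K·T·e^{−rT}·N(−d₂) = -54.533991

price = 7.612642
ρ = -54.533991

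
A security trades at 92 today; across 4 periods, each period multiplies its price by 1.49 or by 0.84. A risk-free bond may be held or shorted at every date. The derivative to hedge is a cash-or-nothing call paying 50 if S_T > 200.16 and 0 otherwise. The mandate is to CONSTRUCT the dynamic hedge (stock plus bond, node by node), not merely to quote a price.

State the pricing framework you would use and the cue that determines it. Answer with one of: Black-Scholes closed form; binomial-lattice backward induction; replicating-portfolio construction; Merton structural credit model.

Key observation: what is demanded is not a single number but the (Δ, B) position at each node of the 1.49/0.84 tree starting at 92; constructing those positions is the replicating-portfolio method.

framework: replicating-portfolio construction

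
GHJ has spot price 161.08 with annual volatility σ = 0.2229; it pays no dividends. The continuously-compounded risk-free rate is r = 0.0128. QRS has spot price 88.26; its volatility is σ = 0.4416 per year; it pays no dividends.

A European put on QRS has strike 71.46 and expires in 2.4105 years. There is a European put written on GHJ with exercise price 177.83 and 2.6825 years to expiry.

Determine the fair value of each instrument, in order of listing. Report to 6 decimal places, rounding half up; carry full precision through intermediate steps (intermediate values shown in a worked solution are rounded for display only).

price(QRS put K=71.46) = 12.891344
price(GHJ put K=177.83) = 29.854767

[QRS put K=71.46]
σ√T = 0.4416·√2.4105 = 0.685619
d₁ = (ln(S/K) + (r+σ²/2)T) / (σ√T) = (ln(88.26/71.46) + (0.0128+0.4416²/2)·2.4105) / 0.685619 = (0.211149 + 0.265891) / 0.685619 = 0.695780
d₂ = d₁ − σ√T = 0.695780 − 0.685619 = 0.010162
e^{−rT} = 0.969617
N(−d₁) = 0.243283,  N(−d₂) = 0.495946
price = K·e^{−rT}·N(−d₂) − S·N(−d₁) = 34.363518 − 21.472174 = 12.891344
[GHJ put K=177.83]
σ√T = 0.2229·√2.6825 = 0.365073
d₁ = (ln(S/K) + (r+σ²/2)T) / (σ√T) = (ln(161.08/177.83) + (0.0128+0.2229²/2)·2.6825) / 0.365073 = (-0.098927 + 0.100975) / 0.365073 = 0.005611
d₂ = d₁ − σ√T = 0.005611 − 0.365073 = -0.359462
e^{−rT} = 0.966247
N(−d₁) = 0.497762,  N(−d₂) = 0.640375
price = K·e^{−rT}·N(−d₂) − S·N(−d₁) = 110.034217 − 80.179450 = 29.854767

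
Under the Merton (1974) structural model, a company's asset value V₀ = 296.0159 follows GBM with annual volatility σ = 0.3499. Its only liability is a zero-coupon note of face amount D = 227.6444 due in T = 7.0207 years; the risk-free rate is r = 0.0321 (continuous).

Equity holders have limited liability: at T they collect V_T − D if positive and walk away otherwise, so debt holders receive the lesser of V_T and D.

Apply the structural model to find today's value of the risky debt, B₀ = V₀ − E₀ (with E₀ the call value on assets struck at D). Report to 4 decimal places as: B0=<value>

B0=143.0957

Work the structural quantities from V₀ = 296.0159 against face 227.6444:
d₁ = [ln(V₀/D) + (r + σ²/2)T] / (σ√T)
   = [ln(296.0159/227.6444) + (0.0321 + 0.5·0.3499²)·7.0207] / (0.3499·√7.0207)
   = [0.262628 + 0.655137] / 0.927116 = 0.989914
d₂ = d₁ − σ√T = 0.989914 − 0.927116 = 0.062798
N(d₁) = 0.838892,  N(d₂) = 0.525036,  e^(−rT) = 0.798225
E₀ = V₀·N(d₁) − D·e^(−rT)·N(d₂)
   = 296.0159·0.838892 − 227.6444·0.798225·0.525036 = 152.920219
B₀ = V₀ − E₀ = 296.0159 − 152.920219 = 143.095681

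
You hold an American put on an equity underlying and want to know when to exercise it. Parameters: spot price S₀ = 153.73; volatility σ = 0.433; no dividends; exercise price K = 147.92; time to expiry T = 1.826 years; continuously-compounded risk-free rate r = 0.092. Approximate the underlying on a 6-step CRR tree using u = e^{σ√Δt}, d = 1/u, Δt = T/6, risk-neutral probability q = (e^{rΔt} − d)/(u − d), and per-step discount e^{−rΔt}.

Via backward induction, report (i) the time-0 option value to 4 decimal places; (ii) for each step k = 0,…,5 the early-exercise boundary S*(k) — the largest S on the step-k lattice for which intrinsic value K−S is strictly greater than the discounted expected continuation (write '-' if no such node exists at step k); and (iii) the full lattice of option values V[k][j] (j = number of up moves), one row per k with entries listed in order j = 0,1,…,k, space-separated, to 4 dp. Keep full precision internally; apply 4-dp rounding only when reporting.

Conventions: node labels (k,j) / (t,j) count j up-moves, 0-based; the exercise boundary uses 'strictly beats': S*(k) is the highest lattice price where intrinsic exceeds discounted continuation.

price = 21.9983
boundary = - - 95.3407 75.0824 95.3407 121.0650
tree:
21.9983
34.6434 10.5753
52.5793 18.6368 3.0969
72.8376 31.9407 6.3624 0.0000
88.7914 52.5793 13.0715 0.0000 0.0000
101.3552 72.8376 26.8550 0.0000 0.0000 0.0000
111.2494 88.7914 52.5793 0.0000 0.0000 0.0000 0.0000

params: Δt=0.30433 u=1.26981 d=0.78752 q=0.49944 e^(-rΔt)=0.97239
t_6 payoffs: 111.2494 88.7914 52.5793 0.0000 0.0000 0.0000 0.0000
t_5: node(5,0) S=46.5648 payoff=101.3552 vs cont=97.2711 → 101.3552 [stop]  node(5,1) S=75.0824 payoff=72.8376 vs cont=68.7535 → 72.8376 [stop]  node(5,2) S=121.0650 payoff=26.8550 vs cont=25.5925 → 26.8550 [stop]  node(5,3) S=195.2085 payoff=0.0000 vs cont=0.0000 → 0.0000 [wait]  node(5,4) S=314.7597 payoff=0.0000 vs cont=0.0000 → 0.0000 [wait]  node(5,5) S=507.5274 payoff=0.0000 vs cont=0.0000 → 0.0000 [wait]  ⇒ S*(5)=121.0650
t_4: node(4,0) S=59.1286 payoff=88.7914 vs cont=84.7072 → 88.7914 [stop]  node(4,1) S=95.3407 payoff=52.5793 vs cont=48.4952 → 52.5793 [stop]  node(4,2) S=153.7300 payoff=0.0000 vs cont=13.0715 → 13.0715 [wait]  node(4,3) S=247.8786 payoff=0.0000 vs cont=0.0000 → 0.0000 [wait]  node(4,4) S=399.6864 payoff=0.0000 vs cont=0.0000 → 0.0000 [wait]  ⇒ S*(4)=95.3407
t_3: node(3,0) S=75.0824 payoff=72.8376 vs cont=68.7535 → 72.8376 [stop]  node(3,1) S=121.0650 payoff=26.8550 vs cont=31.9407 → 31.9407 [wait]  node(3,2) S=195.2085 payoff=0.0000 vs cont=6.3624 → 6.3624 [wait]  node(3,3) S=314.7597 payoff=0.0000 vs cont=0.0000 → 0.0000 [wait]  ⇒ S*(3)=75.0824
t_2: node(2,0) S=95.3407 payoff=52.5793 vs cont=50.9650 → 52.5793 [stop]  node(2,1) S=153.7300 payoff=0.0000 vs cont=18.6368 → 18.6368 [wait]  node(2,2) S=247.8786 payoff=0.0000 vs cont=3.0969 → 3.0969 [wait]  ⇒ S*(2)=95.3407
t_1: node(1,0) S=121.0650 payoff=26.8550 vs cont=34.6434 → 34.6434 [wait]  node(1,1) S=195.2085 payoff=0.0000 vs cont=10.5753 → 10.5753 [wait]  ⇒ S*(1)=-
t_0: node(0,0) S=153.7300 payoff=0.0000 vs cont=21.9983 → 21.9983 [wait]  ⇒ S*(0)=-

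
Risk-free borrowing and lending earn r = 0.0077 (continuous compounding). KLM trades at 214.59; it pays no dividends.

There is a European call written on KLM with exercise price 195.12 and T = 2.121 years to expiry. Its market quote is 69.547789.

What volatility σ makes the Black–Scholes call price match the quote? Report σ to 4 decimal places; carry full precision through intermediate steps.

sigma = 0.4983

At σ = 0.4983 the Black–Scholes value reproduces the quote:
σ√T = 0.4983·√2.121 = 0.725707
d₁ = (ln(S/K) + (r+σ²/2)T) / (σ√T) = (ln(214.59/195.12) + (0.0077+0.4983²/2)·2.121) / 0.725707 = (0.095114 + 0.279657) / 0.725707 = 0.516423
d₂ = d₁ − σ√T = 0.516423 − 0.725707 = -0.209284
e^{−rT} = 0.983801
N(d₁) = 0.697220,  N(d₂) = 0.417113
V = S·N(d₁) − K·e^{−rT}·N(d₂) = 149.616514 − 80.068725 = 69.547789 (the observed quote) — the price is monotone increasing in volatility, hence this σ is the only solution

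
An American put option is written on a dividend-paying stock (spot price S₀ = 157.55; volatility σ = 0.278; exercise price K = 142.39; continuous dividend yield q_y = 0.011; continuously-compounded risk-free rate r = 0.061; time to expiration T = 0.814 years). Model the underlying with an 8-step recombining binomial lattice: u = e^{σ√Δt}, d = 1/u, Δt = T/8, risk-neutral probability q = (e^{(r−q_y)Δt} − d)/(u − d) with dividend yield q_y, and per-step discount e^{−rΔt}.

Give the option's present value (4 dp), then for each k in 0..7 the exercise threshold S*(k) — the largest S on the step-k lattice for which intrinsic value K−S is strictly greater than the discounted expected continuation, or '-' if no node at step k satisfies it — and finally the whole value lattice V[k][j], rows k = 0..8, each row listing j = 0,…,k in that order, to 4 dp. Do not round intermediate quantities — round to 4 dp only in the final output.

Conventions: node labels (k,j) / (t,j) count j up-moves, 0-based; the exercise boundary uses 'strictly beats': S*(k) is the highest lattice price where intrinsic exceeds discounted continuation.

price = 7.1273
boundary = - - - - 110.5020 101.1249 110.5020 120.7487
tree:
7.1273
10.8641 3.5750
16.1027 5.8949 1.3592
23.0970 9.4876 2.4677 0.2962
31.8880 14.8178 4.4122 0.6040 0.0000
41.2651 22.2780 7.7330 1.2317 0.0000 0.0000
49.8464 31.8880 13.1910 2.5116 0.0000 0.0000 0.0000
57.6996 41.2651 21.6413 5.1218 0.0000 0.0000 0.0000 0.0000
64.8863 49.8464 31.8880 10.4446 0.0000 0.0000 0.0000 0.0000 0.0000

Δt=0.10175  u=1.09273  d=0.91514  q=0.50657  discount=0.99381
step 8 (expiry): payoffs max(K−S,0) = 64.8863 49.8464 31.8880 10.4446 0.0000 0.0000 0.0000 0.0000 0.0000
step 7: (k=7,j=0): S=84.6904, K−S=57.6996, hold=56.9133 ⇒ V=57.6996 exercise | (k=7,j=1): S=101.1249, K−S=41.2651, hold=40.4971 ⇒ V=41.2651 exercise | (k=7,j=2): S=120.7487, K−S=21.6413, hold=20.8954 ⇒ V=21.6413 exercise | (k=7,j=3): S=144.1805, K−S=0.0000, hold=5.1218 ⇒ V=5.1218 continue | (k=7,j=4): S=172.1593, K−S=0.0000, hold=0.0000 ⇒ V=0.0000 continue | (k=7,j=5): S=205.5675, K−S=0.0000, hold=0.0000 ⇒ V=0.0000 continue | (k=7,j=6): S=245.4587, K−S=0.0000, hold=0.0000 ⇒ V=0.0000 continue | (k=7,j=7): S=293.0911, K−S=0.0000, hold=0.0000 ⇒ V=0.0000 continue  boundary S*=120.7487
step 6: (k=6,j=0): S=92.5436, K−S=49.8464, hold=49.0689 ⇒ V=49.8464 exercise | (k=6,j=1): S=110.5020, K−S=31.8880, hold=31.1305 ⇒ V=31.8880 exercise | (k=6,j=2): S=131.9454, K−S=10.4446, hold=13.1910 ⇒ V=13.1910 continue | (k=6,j=3): S=157.5500, K−S=0.0000, hold=2.5116 ⇒ V=2.5116 continue | (k=6,j=4): S=188.1232, K−S=0.0000, hold=0.0000 ⇒ V=0.0000 continue | (k=6,j=5): S=224.6293, K−S=0.0000, hold=0.0000 ⇒ V=0.0000 continue | (k=6,j=6): S=268.2196, K−S=0.0000, hold=0.0000 ⇒ V=0.0000 continue  boundary S*=110.5020
step 5: (k=5,j=0): S=101.1249, K−S=41.2651, hold=40.4971 ⇒ V=41.2651 exercise | (k=5,j=1): S=120.7487, K−S=21.6413, hold=22.2780 ⇒ V=22.2780 continue | (k=5,j=2): S=144.1805, K−S=0.0000, hold=7.7330 ⇒ V=7.7330 continue | (k=5,j=3): S=172.1593, K−S=0.0000, hold=1.2317 ⇒ V=1.2317 continue | (k=5,j=4): S=205.5675, K−S=0.0000, hold=0.0000 ⇒ V=0.0000 continue | (k=5,j=5): S=245.4587, K−S=0.0000, hold=0.0000 ⇒ V=0.0000 continue  boundary S*=101.1249
step 4: (k=4,j=0): S=110.5020, K−S=31.8880, hold=31.4510 ⇒ V=31.8880 exercise | (k=4,j=1): S=131.9454, K−S=10.4446, hold=14.8178 ⇒ V=14.8178 continue | (k=4,j=2): S=157.5500, K−S=0.0000, hold=4.4122 ⇒ V=4.4122 continue | (k=4,j=3): S=188.1232, K−S=0.0000, hold=0.6040 ⇒ V=0.6040 continue | (k=4,j=4): S=224.6293, K−S=0.0000, hold=0.0000 ⇒ V=0.0000 continue  boundary S*=110.5020
step 3: (k=3,j=0): S=120.7487, K−S=21.6413, hold=23.0970 ⇒ V=23.0970 continue | (k=3,j=1): S=144.1805, K−S=0.0000, hold=9.4876 ⇒ V=9.4876 continue | (k=3,j=2): S=172.1593, K−S=0.0000, hold=2.4677 ⇒ V=2.4677 continue | (k=3,j=3): S=205.5675, K−S=0.0000, hold=0.2962 ⇒ V=0.2962 continue  boundary S*=-
step 2: (k=2,j=0): S=131.9454, K−S=10.4446, hold=16.1027 ⇒ V=16.1027 continue | (k=2,j=1): S=157.5500, K−S=0.0000, hold=5.8949 ⇒ V=5.8949 continue | (k=2,j=2): S=188.1232, K−S=0.0000, hold=1.3592 ⇒ V=1.3592 continue  boundary S*=-
step 1: (k=1,j=0): S=144.1805, K−S=0.0000, hold=10.8641 ⇒ V=10.8641 continue | (k=1,j=1): S=172.1593, K−S=0.0000, hold=3.5750 ⇒ V=3.5750 continue  boundary S*=-
step 0: (k=0,j=0): S=157.5500, K−S=0.0000, hold=7.1273 ⇒ V=7.1273 continue  boundary S*=-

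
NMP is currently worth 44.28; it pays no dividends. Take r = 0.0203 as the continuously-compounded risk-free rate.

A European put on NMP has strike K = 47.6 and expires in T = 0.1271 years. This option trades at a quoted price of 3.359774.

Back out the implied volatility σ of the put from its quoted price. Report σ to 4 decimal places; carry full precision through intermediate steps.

sigma = 0.1670

At σ = 0.1670 the Black–Scholes value reproduces the quote:
σ√T = 0.167·√0.1271 = 0.059537
d₁ = (ln(S/K) + (r+σ²/2)T) / (σ√T) = (ln(44.28/47.6) + (0.0203+0.167²/2)·0.1271) / 0.059537 = (-0.072300 + 0.004352) / 0.059537 = -1.141254
d₂ = d₁ − σ√T = -1.141254 − 0.059537 = -1.200791
e^{−rT} = 0.997423
N(−d₁) = 0.873118,  N(−d₂) = 0.885084
V = K·e^{−rT}·N(−d₂) − S·N(−d₁) = 42.021430 − 38.661656 = 3.359774 (the quoted price), and the Black–Scholes price is strictly increasing in σ, so σ is unique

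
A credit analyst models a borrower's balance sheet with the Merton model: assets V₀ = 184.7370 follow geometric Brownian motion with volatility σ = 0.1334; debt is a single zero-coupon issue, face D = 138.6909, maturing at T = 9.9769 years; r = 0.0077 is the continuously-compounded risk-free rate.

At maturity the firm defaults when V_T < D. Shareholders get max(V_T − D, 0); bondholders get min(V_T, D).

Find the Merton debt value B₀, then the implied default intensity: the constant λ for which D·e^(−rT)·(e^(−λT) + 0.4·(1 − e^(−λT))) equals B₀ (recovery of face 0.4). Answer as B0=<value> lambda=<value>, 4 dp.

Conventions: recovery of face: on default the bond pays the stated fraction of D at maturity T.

Equity is a call on the firm's assets struck at D = 138.6909:
d₁ = [ln(V₀/D) + (r + σ²/2)T] / (σ√T)
   = [ln(184.7370/138.6909) + (0.0077 + 0.5·0.1334²)·9.9769] / (0.1334·√9.9769)
   = [0.286685 + 0.165594] / 0.421360 = 1.073380
d₂ = d₁ − σ√T = 1.073380 − 0.421360 = 0.652020
N(d₁) = 0.858450,  N(d₂) = 0.742806,  e^(−rT) = 0.926055
E₀ = V₀·N(d₁) − D·e^(−rT)·N(d₂)
   = 184.7370·0.858450 − 138.6909·0.926055·0.742806 = 63.184907
B₀ = V₀ − E₀ = 184.7370 − 63.184907 = 121.552093
e^(−λT) = (B₀·e^(rT)/D − 0.4)/(1 − 0.4) = (121.5521·1.079850/138.6909 − 0.4)/0.6 = 0.91067827
λ = −ln(0.91067827)/9.9769 = 0.009378

B0=121.5521 lambda=0.0094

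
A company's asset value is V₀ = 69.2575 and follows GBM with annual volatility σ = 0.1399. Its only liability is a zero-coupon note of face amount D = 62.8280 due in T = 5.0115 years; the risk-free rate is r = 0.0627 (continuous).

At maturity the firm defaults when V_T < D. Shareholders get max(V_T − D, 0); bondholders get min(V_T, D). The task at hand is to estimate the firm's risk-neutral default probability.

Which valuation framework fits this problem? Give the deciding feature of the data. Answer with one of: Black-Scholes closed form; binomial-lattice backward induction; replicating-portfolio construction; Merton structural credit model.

Key observation: a levered firm with one bullet debt due at 5.0115 years is the canonical structural-credit setup: equity is a call on the firm's assets struck at the face value.

framework: Merton structural credit model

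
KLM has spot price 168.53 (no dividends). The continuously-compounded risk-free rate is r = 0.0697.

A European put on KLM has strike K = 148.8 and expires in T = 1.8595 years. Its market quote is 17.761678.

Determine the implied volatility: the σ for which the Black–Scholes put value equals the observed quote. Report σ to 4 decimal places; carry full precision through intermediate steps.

sigma = 0.4170

At σ = 0.4170 the Black–Scholes value reproduces the quote:
σ√T = 0.417·√1.8595 = 0.568636
d₁ = (ln(S/K) + (r+σ²/2)T) / (σ√T) = (ln(168.53/148.8) + (0.0697+0.417²/2)·1.8595) / 0.568636 = (0.124511 + 0.291280) / 0.568636 = 0.731208
d₂ = d₁ − σ√T = 0.731208 − 0.568636 = 0.162572
e^{−rT} = 0.878440
N(−d₁) = 0.232326,  N(−d₂) = 0.435428
V = K·e^{−rT}·N(−d₂) − S·N(−d₁) = 56.915578 − 39.153901 = 17.761678 (matching the quote); vega is positive throughout, so no other σ reproduces this price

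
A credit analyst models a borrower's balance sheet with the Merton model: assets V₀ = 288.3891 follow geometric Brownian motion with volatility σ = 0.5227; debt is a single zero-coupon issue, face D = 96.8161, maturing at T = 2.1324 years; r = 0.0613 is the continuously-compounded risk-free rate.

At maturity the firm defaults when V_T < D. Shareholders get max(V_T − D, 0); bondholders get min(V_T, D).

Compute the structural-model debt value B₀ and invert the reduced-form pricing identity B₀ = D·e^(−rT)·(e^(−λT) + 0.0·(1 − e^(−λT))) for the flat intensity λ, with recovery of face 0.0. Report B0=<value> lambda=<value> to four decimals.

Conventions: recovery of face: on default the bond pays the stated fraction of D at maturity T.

Work the structural quantities from V₀ = 288.3891 against face 96.8161:
d₁ = [ln(V₀/D) + (r + σ²/2)T] / (σ√T)
   = [ln(288.3891/96.8161) + (0.0613 + 0.5·0.5227²)·2.1324] / (0.5227·√2.1324)
   = [1.091497 + 0.422018] / 0.763285 = 1.982897
d₂ = d₁ − σ√T = 1.982897 − 0.763285 = 1.219611
N(d₁) = 0.976311,  N(d₂) = 0.888694,  e^(−rT) = 0.877467
E₀ = V₀·N(d₁) − D·e^(−rT)·N(d₂)
   = 288.3891·0.976311 − 96.8161·0.877467·0.888694 = 206.060171
B₀ = V₀ − E₀ = 288.3891 − 206.060171 = 82.328929
e^(−λT) = (B₀·e^(rT)/D − 0)/(1 − 0) = (82.3289·1.139644/96.8161 − 0)/1 = 0.96911210
λ = −ln(0.96911210)/2.1324 = 0.014713

B0=82.3289 lambda=0.0147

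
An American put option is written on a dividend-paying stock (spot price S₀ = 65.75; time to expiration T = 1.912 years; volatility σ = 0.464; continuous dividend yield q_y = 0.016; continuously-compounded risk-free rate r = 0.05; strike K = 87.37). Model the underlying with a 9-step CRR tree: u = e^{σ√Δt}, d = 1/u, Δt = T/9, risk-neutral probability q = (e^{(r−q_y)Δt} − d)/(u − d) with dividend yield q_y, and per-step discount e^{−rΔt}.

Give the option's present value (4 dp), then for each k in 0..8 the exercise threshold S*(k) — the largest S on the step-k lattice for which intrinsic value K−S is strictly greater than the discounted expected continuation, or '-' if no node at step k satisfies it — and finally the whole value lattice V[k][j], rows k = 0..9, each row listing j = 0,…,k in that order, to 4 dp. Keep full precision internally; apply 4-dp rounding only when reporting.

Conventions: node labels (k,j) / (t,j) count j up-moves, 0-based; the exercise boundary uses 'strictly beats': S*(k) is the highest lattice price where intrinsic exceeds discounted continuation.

price = 28.6174
boundary = - - 42.8681 34.6142 42.8681 34.6142 42.8681 53.0903 65.7500
tree:
28.6174
36.1836 20.5208
44.5019 27.3908 13.0433
52.7558 35.4934 18.6453 6.8608
59.4205 44.5019 25.8860 10.6957 2.5811
64.8020 52.7558 34.6840 16.3010 4.4554 0.4716
69.1473 59.4205 44.5019 24.1215 7.6263 0.8884 0.0000
72.6560 64.8020 52.7558 34.2797 12.9218 1.6739 0.0000 0.0000
75.4891 69.1473 59.4205 44.5019 21.6200 3.1536 0.0000 0.0000 0.0000
77.7766 72.6560 64.8020 52.7558 34.2797 5.9415 0.0000 0.0000 0.0000 0.0000

Δt=0.21244  u=1.23846  d=0.80746  q=0.46356  discount=0.98943
step 9 (expiry): payoffs max(K−S,0) = 77.7766 72.6560 64.8020 52.7558 34.2797 5.9415 0.0000 0.0000 0.0000 0.0000
step 8: (k=8,j=0): S=11.8809, K−S=75.4891, hold=74.6062 ⇒ V=75.4891 exercise | (k=8,j=1): S=18.2227, K−S=69.1473, hold=68.2860 ⇒ V=69.1473 exercise | (k=8,j=2): S=27.9495, K−S=59.4205, hold=58.5922 ⇒ V=59.4205 exercise | (k=8,j=3): S=42.8681, K−S=44.5019, hold=43.7242 ⇒ V=44.5019 exercise | (k=8,j=4): S=65.7500, K−S=21.6200, hold=20.9200 ⇒ V=21.6200 exercise | (k=8,j=5): S=100.8456, K−S=0.0000, hold=3.1536 ⇒ V=3.1536 continue | (k=8,j=6): S=154.6743, K−S=0.0000, hold=0.0000 ⇒ V=0.0000 continue | (k=8,j=7): S=237.2353, K−S=0.0000, hold=0.0000 ⇒ V=0.0000 continue | (k=8,j=8): S=363.8652, K−S=0.0000, hold=0.0000 ⇒ V=0.0000 continue  boundary S*=65.7500
step 7: (k=7,j=0): S=14.7140, K−S=72.6560, hold=71.7827 ⇒ V=72.6560 exercise | (k=7,j=1): S=22.5680, K−S=64.8020, hold=63.9554 ⇒ V=64.8020 exercise | (k=7,j=2): S=34.6142, K−S=52.7558, hold=51.9501 ⇒ V=52.7558 exercise | (k=7,j=3): S=53.0903, K−S=34.2797, hold=33.5367 ⇒ V=34.2797 exercise | (k=7,j=4): S=81.4285, K−S=5.9415, hold=12.9218 ⇒ V=12.9218 continue | (k=7,j=5): S=124.8928, K−S=0.0000, hold=1.6739 ⇒ V=1.6739 continue | (k=7,j=6): S=191.5573, K−S=0.0000, hold=0.0000 ⇒ V=0.0000 continue | (k=7,j=7): S=293.8055, K−S=0.0000, hold=0.0000 ⇒ V=0.0000 continue  boundary S*=53.0903
step 6: (k=6,j=0): S=18.2227, K−S=69.1473, hold=68.2860 ⇒ V=69.1473 exercise | (k=6,j=1): S=27.9495, K−S=59.4205, hold=58.5922 ⇒ V=59.4205 exercise | (k=6,j=2): S=42.8681, K−S=44.5019, hold=43.7242 ⇒ V=44.5019 exercise | (k=6,j=3): S=65.7500, K−S=21.6200, hold=24.1215 ⇒ V=24.1215 continue | (k=6,j=4): S=100.8456, K−S=0.0000, hold=7.6263 ⇒ V=7.6263 continue | (k=6,j=5): S=154.6743, K−S=0.0000, hold=0.8884 ⇒ V=0.8884 continue | (k=6,j=6): S=237.2353, K−S=0.0000, hold=0.0000 ⇒ V=0.0000 continue  boundary S*=42.8681
step 5: (k=5,j=0): S=22.5680, K−S=64.8020, hold=63.9554 ⇒ V=64.8020 exercise | (k=5,j=1): S=34.6142, K−S=52.7558, hold=51.9501 ⇒ V=52.7558 exercise | (k=5,j=2): S=53.0903, K−S=34.2797, hold=34.6840 ⇒ V=34.6840 continue | (k=5,j=3): S=81.4285, K−S=5.9415, hold=16.3010 ⇒ V=16.3010 continue | (k=5,j=4): S=124.8928, K−S=0.0000, hold=4.4554 ⇒ V=4.4554 continue | (k=5,j=5): S=191.5573, K−S=0.0000, hold=0.4716 ⇒ V=0.4716 continue  boundary S*=34.6142
step 4: (k=4,j=0): S=27.9495, K−S=59.4205, hold=58.5922 ⇒ V=59.4205 exercise | (k=4,j=1): S=42.8681, K−S=44.5019, hold=43.9096 ⇒ V=44.5019 exercise | (k=4,j=2): S=65.7500, K−S=21.6200, hold=25.8860 ⇒ V=25.8860 continue | (k=4,j=3): S=100.8456, K−S=0.0000, hold=10.6957 ⇒ V=10.6957 continue | (k=4,j=4): S=154.6743, K−S=0.0000, hold=2.5811 ⇒ V=2.5811 continue  boundary S*=42.8681
step 3: (k=3,j=0): S=34.6142, K−S=52.7558, hold=51.9501 ⇒ V=52.7558 exercise | (k=3,j=1): S=53.0903, K−S=34.2797, hold=35.4934 ⇒ V=35.4934 continue | (k=3,j=2): S=81.4285, K−S=5.9415, hold=18.6453 ⇒ V=18.6453 continue | (k=3,j=3): S=124.8928, K−S=0.0000, hold=6.8608 ⇒ V=6.8608 continue  boundary S*=34.6142
step 2: (k=2,j=0): S=42.8681, K−S=44.5019, hold=44.2808 ⇒ V=44.5019 exercise | (k=2,j=1): S=65.7500, K−S=21.6200, hold=27.3908 ⇒ V=27.3908 continue | (k=2,j=2): S=100.8456, K−S=0.0000, hold=13.0433 ⇒ V=13.0433 continue  boundary S*=42.8681
step 1: (k=1,j=0): S=53.0903, K−S=34.2797, hold=36.1836 ⇒ V=36.1836 continue | (k=1,j=1): S=81.4285, K−S=5.9415, hold=20.5208 ⇒ V=20.5208 continue  boundary S*=-
step 0: (k=0,j=0): S=65.7500, K−S=21.6200, hold=28.6174 ⇒ V=28.6174 continue  boundary S*=-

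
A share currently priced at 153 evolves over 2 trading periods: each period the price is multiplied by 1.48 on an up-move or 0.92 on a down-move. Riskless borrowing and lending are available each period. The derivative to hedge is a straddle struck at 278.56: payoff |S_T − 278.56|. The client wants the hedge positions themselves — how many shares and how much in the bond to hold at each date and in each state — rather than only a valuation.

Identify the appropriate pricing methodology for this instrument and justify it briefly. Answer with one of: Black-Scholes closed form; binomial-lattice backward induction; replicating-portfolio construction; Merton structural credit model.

framework: replicating-portfolio construction

Key observation: what is demanded is not a single number but the (Δ, B) position at each node of the 1.48/0.92 tree starting at 153; constructing those positions is the replicating-portfolio method.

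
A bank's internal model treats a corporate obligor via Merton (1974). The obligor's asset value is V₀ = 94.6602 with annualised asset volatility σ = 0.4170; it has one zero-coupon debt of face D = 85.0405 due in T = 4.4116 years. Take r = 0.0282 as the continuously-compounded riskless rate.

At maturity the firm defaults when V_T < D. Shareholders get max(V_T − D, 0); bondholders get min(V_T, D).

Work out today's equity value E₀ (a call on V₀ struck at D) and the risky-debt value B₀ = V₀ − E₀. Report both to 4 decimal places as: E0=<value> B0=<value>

E0=39.4510 B0=55.2092

Apply the equity-as-call identities (strike 85.0405, horizon 4.4116 years):
d₁ = [ln(V₀/D) + (r + σ²/2)T] / (σ√T)
   = [ln(94.6602/85.0405) + (0.0282 + 0.5·0.4170²)·4.4116] / (0.4170·√4.4116)
   = [0.107166 + 0.507971] / 0.875859 = 0.702325
d₂ = d₁ − σ√T = 0.702325 − 0.875859 = -0.173534
N(d₁) = 0.758762,  N(d₂) = 0.431116,  e^(−rT) = 0.883020
E₀ = V₀·N(d₁) − D·e^(−rT)·N(d₂)
   = 94.6602·0.758762 − 85.0405·0.883020·0.431116 = 39.450973
B₀ = V₀ − E₀ = 94.6602 − 39.450973 = 55.209227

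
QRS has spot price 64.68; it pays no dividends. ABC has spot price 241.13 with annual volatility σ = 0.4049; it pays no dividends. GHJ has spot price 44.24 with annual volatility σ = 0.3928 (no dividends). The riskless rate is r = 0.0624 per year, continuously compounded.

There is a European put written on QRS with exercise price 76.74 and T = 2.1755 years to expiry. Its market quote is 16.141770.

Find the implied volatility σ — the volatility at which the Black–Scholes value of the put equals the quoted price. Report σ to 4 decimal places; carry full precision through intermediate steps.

At σ = 0.3914 the Black–Scholes value reproduces the quote:
σ√T = 0.3914·√2.1755 = 0.577298
d₁ = (ln(S/K) + (r+σ²/2)T) / (σ√T) = (ln(64.68/76.74) + (0.0624+0.3914²/2)·2.1755) / 0.577298 = (-0.170971 + 0.302388) / 0.577298 = 0.227641
d₂ = d₁ − σ√T = 0.227641 − 0.577298 = -0.349657
e^{−rT} = 0.873060
N(−d₁) = 0.409963,  N(−d₂) = 0.636702
V = K·e^{−rT}·N(−d₂) − S·N(−d₁) = 42.658152 − 26.516382 = 16.141770 (the quoted price), and the Black–Scholes price is strictly increasing in σ, so σ is unique

sigma = 0.3914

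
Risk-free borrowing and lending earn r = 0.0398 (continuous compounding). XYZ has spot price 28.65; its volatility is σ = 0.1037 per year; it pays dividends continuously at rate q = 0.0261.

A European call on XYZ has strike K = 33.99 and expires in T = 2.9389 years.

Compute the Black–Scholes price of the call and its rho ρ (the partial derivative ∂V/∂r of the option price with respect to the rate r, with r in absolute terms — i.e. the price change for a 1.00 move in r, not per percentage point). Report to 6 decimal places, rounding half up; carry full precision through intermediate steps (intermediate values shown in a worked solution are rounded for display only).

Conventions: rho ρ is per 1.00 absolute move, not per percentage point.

σ√T = 0.1037·√2.9389 = 0.177775
d₁ = (ln(S/K) + (r−q+σ²/2)T) / (σ√T) = (ln(28.65/33.99) + (0.0398−0.0261+0.1037²/2)·2.9389) / 0.177775 = (-0.170913 + 0.056065) / 0.177775 = -0.646029
d₂ = d₁ − σ√T = -0.646029 − 0.177775 = -0.823804
e^{−rT} = 0.889613
e^{−qT} = 0.926163
N(d₁) = 0.259130,  N(d₂) = 0.205025
Call price V = S·e^{−qT}·N(d₁) − K·e^{−rT}·N(d₂) = 6.875907 − 6.199548 = 0.676358
ρ = K·T·e^{−rT}·N(d₂) = 18.219852

price = 0.676358
ρ = 18.219852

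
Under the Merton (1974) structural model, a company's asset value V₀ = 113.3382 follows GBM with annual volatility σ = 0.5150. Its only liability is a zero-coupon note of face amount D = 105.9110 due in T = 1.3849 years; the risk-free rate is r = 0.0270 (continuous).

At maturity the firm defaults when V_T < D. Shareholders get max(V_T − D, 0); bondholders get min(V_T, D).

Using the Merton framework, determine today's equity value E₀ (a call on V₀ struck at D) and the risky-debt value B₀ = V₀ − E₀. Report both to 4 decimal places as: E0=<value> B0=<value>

Work the structural quantities from V₀ = 113.3382 against face 105.9110:
d₁ = [ln(V₀/D) + (r + σ²/2)T] / (σ√T)
   = [ln(113.3382/105.9110) + (0.0270 + 0.5·0.5150²)·1.3849] / (0.5150·√1.3849)
   = [0.067777 + 0.221047] / 0.606061 = 0.476560
d₂ = d₁ − σ√T = 0.476560 − 0.606061 = -0.129501
N(d₁) = 0.683162,  N(d₂) = 0.448481,  e^(−rT) = 0.963298
E₀ = V₀·N(d₁) − D·e^(−rT)·N(d₂)
   = 113.3382·0.683162 − 105.9110·0.963298·0.448481 = 31.672658
B₀ = V₀ − E₀ = 113.3382 − 31.672658 = 81.665542

E0=31.6727 B0=81.6655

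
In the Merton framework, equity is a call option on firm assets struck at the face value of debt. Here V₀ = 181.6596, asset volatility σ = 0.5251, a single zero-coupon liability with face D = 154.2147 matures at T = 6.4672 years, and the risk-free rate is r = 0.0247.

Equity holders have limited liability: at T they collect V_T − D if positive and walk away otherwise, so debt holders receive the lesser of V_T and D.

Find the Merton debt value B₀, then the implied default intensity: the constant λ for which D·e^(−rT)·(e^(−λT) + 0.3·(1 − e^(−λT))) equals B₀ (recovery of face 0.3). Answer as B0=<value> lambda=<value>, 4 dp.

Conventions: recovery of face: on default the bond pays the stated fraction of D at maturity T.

With assets at 181.6596 and a single debt payment of 154.2147 at 6.4672 years:
d₁ = [ln(V₀/D) + (r + σ²/2)T] / (σ√T)
   = [ln(181.6596/154.2147) + (0.0247 + 0.5·0.5251²)·6.4672] / (0.5251·√6.4672)
   = [0.163789 + 1.051340] / 1.335366 = 0.909960
d₂ = d₁ − σ√T = 0.909960 − 1.335366 = -0.425406
N(d₁) = 0.818578,  N(d₂) = 0.335271,  e^(−rT) = 0.852366
E₀ = V₀·N(d₁) − D·e^(−rT)·N(d₂)
   = 181.6596·0.818578 − 154.2147·0.852366·0.335271 = 104.632184
B₀ = V₀ − E₀ = 181.6596 − 104.632184 = 77.027416
e^(−λT) = (B₀·e^(rT)/D − 0.3)/(1 − 0.3) = (77.0274·1.173206/154.2147 − 0.3)/0.7 = 0.40856368
λ = −ln(0.40856368)/6.4672 = 0.138407

B0=77.0274 lambda=0.1384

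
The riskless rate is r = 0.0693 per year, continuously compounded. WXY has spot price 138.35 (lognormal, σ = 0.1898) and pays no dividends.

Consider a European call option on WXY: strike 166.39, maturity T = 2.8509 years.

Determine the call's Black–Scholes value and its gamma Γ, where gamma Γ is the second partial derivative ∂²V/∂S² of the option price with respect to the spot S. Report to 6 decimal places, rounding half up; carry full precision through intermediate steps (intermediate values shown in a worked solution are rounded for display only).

price = 18.407708
Γ = 0.008818

σ√T = 0.1898·√2.8509 = 0.320470
d₁ = (ln(S/K) + (r+σ²/2)T) / (σ√T) = (ln(138.35/166.39) + (0.0693+0.1898²/2)·2.8509) / 0.320470 = (-0.184548 + 0.248918) / 0.320470 = 0.200862
d₂ = d₁ − σ√T = 0.200862 − 0.320470 = -0.119608
e^{−rT} = 0.820725
N(d₁) = 0.579597,  N(d₂) = 0.452397
Call price V = S·N(d₁) − K·e^{−rT}·N(d₂) = 80.187194 − 61.779486 = 18.407708
φ(d₁) = (1/√(2π))·e^{−d₁²/2} = 0.390975
Γ = φ(d₁) / (S·σ·√T) = 0.008818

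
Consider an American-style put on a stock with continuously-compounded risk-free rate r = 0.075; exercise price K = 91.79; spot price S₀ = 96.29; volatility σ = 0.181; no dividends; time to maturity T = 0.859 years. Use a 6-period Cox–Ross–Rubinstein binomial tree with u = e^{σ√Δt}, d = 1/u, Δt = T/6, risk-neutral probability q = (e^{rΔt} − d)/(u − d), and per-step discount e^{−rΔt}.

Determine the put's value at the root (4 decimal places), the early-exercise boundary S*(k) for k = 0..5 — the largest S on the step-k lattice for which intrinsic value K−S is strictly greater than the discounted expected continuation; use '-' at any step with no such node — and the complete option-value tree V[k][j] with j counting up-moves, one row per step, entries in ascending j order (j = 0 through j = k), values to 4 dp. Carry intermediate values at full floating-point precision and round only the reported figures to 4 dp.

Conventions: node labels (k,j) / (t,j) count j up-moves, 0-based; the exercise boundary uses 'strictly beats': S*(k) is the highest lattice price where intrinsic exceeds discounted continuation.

price = 2.6684
boundary = - - - 78.4066 83.9644 78.4066
tree:
2.6684
4.7439 1.0997
8.1443 2.1811 0.2768
13.3834 4.2116 0.6383 0.0000
18.5734 7.8256 1.4718 0.0000 0.0000
23.4199 13.3834 3.3938 0.0000 0.0000 0.0000
27.9455 18.5734 7.8256 0.0000 0.0000 0.0000 0.0000

Δt=0.14317  u=1.07089  d=0.93381  q=0.56164  discount=0.98932
step 6 (expiry): payoffs max(K−S,0) = 27.9455 18.5734 7.8256 0.0000 0.0000 0.0000 0.0000
step 5: (k=5,j=0): S=68.3701, K−S=23.4199, hold=22.4395 ⇒ V=23.4199 exercise | (k=5,j=1): S=78.4066, K−S=13.3834, hold=12.4031 ⇒ V=13.3834 exercise | (k=5,j=2): S=89.9163, K−S=1.8737, hold=3.3938 ⇒ V=3.3938 continue | (k=5,j=3): S=103.1155, K−S=0.0000, hold=0.0000 ⇒ V=0.0000 continue | (k=5,j=4): S=118.2524, K−S=0.0000, hold=0.0000 ⇒ V=0.0000 continue | (k=5,j=5): S=135.6113, K−S=0.0000, hold=0.0000 ⇒ V=0.0000 continue  boundary S*=78.4066
step 4: (k=4,j=0): S=73.2166, K−S=18.5734, hold=17.5931 ⇒ V=18.5734 exercise | (k=4,j=1): S=83.9644, K−S=7.8256, hold=7.6899 ⇒ V=7.8256 exercise | (k=4,j=2): S=96.2900, K−S=0.0000, hold=1.4718 ⇒ V=1.4718 continue | (k=4,j=3): S=110.4249, K−S=0.0000, hold=0.0000 ⇒ V=0.0000 continue | (k=4,j=4): S=126.6348, K−S=0.0000, hold=0.0000 ⇒ V=0.0000 continue  boundary S*=83.9644
step 3: (k=3,j=0): S=78.4066, K−S=13.3834, hold=12.4031 ⇒ V=13.3834 exercise | (k=3,j=1): S=89.9163, K−S=1.8737, hold=4.2116 ⇒ V=4.2116 continue | (k=3,j=2): S=103.1155, K−S=0.0000, hold=0.6383 ⇒ V=0.6383 continue | (k=3,j=3): S=118.2524, K−S=0.0000, hold=0.0000 ⇒ V=0.0000 continue  boundary S*=78.4066
step 2: (k=2,j=0): S=83.9644, K−S=7.8256, hold=8.1443 ⇒ V=8.1443 continue | (k=2,j=1): S=96.2900, K−S=0.0000, hold=2.1811 ⇒ V=2.1811 continue | (k=2,j=2): S=110.4249, K−S=0.0000, hold=0.2768 ⇒ V=0.2768 continue  boundary S*=-
step 1: (k=1,j=0): S=89.9163, K−S=1.8737, hold=4.7439 ⇒ V=4.7439 continue | (k=1,j=1): S=103.1155, K−S=0.0000, hold=1.0997 ⇒ V=1.0997 continue  boundary S*=-
step 0: (k=0,j=0): S=96.2900, K−S=0.0000, hold=2.6684 ⇒ V=2.6684 continue  boundary S*=-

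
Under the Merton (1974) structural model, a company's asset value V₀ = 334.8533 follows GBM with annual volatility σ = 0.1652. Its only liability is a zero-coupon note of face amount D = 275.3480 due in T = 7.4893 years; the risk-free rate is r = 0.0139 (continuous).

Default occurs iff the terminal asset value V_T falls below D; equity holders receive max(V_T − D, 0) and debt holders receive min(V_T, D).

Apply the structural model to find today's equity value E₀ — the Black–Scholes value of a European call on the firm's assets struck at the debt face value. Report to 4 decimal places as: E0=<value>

E0=106.2617

Apply the equity-as-call identities (strike 275.3480, horizon 7.4893 years):
d₁ = [ln(V₀/D) + (r + σ²/2)T] / (σ√T)
   = [ln(334.8533/275.3480) + (0.0139 + 0.5·0.1652²)·7.4893] / (0.1652·√7.4893)
   = [0.195657 + 0.206297] / 0.452096 = 0.889089
d₂ = d₁ − σ√T = 0.889089 − 0.452096 = 0.436993
N(d₁) = 0.813022,  N(d₂) = 0.668942,  e^(−rT) = 0.901134
E₀ = V₀·N(d₁) − D·e^(−rT)·N(d₂)
   = 334.8533·0.813022 − 275.3480·0.901134·0.668942 = 106.261740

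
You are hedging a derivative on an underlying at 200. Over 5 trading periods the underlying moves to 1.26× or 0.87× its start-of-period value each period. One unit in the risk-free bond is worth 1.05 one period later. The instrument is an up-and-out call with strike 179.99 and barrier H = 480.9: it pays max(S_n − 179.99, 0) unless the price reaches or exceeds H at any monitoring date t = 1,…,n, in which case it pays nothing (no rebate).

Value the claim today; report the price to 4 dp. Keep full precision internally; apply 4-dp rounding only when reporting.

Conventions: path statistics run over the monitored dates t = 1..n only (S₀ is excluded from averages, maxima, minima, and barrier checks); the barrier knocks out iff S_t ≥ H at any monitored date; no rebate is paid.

price = 54.8164

With p* = (R−d)/(u−d) = 0.4615, sum probability × payoff across the paths and divide by R^5.
Enumerate all 2^5 = 32 price paths (U = up ×1.26, D = down ×0.87); each path with k up-moves has probability p*^k·(1−p*)^(5−k).
DDDDD: M=174.0000, payoff=0.0000, prob=0.045266
UDDDD: M=252.0000, payoff=0.0000, prob=0.038800
DUDDD: M=219.2400, payoff=0.0000, prob=0.038800
UUDDD: M=317.5200, payoff=29.0979, prob=0.033257
DDUDD: M=190.7388, payoff=0.0000, prob=0.038800
UDUDD: M=276.2424, payoff=29.0979, prob=0.033257
DUUDD: M=276.2424, payoff=29.0979, prob=0.033257
UUUDD: M=400.0752, payoff=122.8269, prob=0.028506
DDDUD: M=174.0000, payoff=0.0000, prob=0.038800
UDDUD: M=252.0000, payoff=29.0979, prob=0.033257
DUDUD: M=240.3309, payoff=29.0979, prob=0.033257
UUDUD: M=348.0654, payoff=122.8269, prob=0.028506
DDUUD: M=240.3309, payoff=29.0979, prob=0.033257
UDUUD: M=348.0654, payoff=122.8269, prob=0.028506
DUUUD: M=348.0654, payoff=122.8269, prob=0.028506
UUUUD: M=504.0948, payoff=0.0000, prob=0.024434
DDDDU: M=174.0000, payoff=0.0000, prob=0.038800
UDDDU: M=252.0000, payoff=29.0979, prob=0.033257
DUDDU: M=219.2400, payoff=29.0979, prob=0.033257
UUDDU: M=317.5200, payoff=122.8269, prob=0.028506
DDUDU: M=209.0879, payoff=29.0979, prob=0.033257
UDUDU: M=302.8169, payoff=122.8269, prob=0.028506
DUUDU: M=302.8169, payoff=122.8269, prob=0.028506
UUUDU: M=438.5624, payoff=258.5724, prob=0.024434
DDDUU: M=209.0879, payoff=29.0979, prob=0.033257
UDDUU: M=302.8169, payoff=122.8269, prob=0.028506
DUDUU: M=302.8169, payoff=122.8269, prob=0.028506
UUDUU: M=438.5624, payoff=258.5724, prob=0.024434
DDUUU: M=302.8169, payoff=122.8269, prob=0.028506
UDUUU: M=438.5624, payoff=258.5724, prob=0.024434
DUUUU: M=438.5624, payoff=258.5724, prob=0.024434
UUUUU: M=635.1594, payoff=0.0000, prob=0.020943
Price = Σ prob·payoff / R^5 = 69.961144 / 1.276282 = 54.8164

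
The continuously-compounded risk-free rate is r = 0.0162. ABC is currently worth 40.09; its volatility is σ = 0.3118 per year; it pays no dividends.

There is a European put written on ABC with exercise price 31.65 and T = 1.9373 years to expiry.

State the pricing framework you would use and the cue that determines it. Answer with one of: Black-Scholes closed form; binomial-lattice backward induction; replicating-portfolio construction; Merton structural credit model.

framework: Black-Scholes closed form

Key observation: a European-exercise option on ABC struck at 31.65 — a GBM underlying with constant parameters — admits an analytic price: the data contain no early exercise, no discrete tree, no debt structure.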